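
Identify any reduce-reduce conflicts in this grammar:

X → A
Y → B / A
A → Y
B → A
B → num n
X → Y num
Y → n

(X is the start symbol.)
A reduce-reduce conflict occurs when an LR(0) state has two complete items [A → α .] and [B → β .] — both call for a reduction, and with no lookahead the parser cannot choose between them.

Augment with X' → X and build the canonical LR(0) collection (I0 = CLOSURE({[X' → . X]}), then GOTO on every symbol after a dot until no new states appear). It has 12 states:
  I0: { [A → . Y], [B → . A], [B → . num n], [X → . A], [X → . Y num], [X' → . X], [Y → . B / A], [Y → . n] }  — shift
  I1: { [B → A .], [X → A .] }  — 2 reduces
  I2: { [Y → B . / A] }  — shift
  I3: { [X' → X .] }  — accept
  I4: { [A → Y .], [X → Y . num] }  — shift, reduce
  I5: { [Y → n .] }  — reduce
  I6: { [B → num . n] }  — shift
  I7: { [B → num n .] }  — reduce
  I8: { [X → Y num .] }  — reduce
  I9: { [A → . Y], [B → . A], [B → . num n], [Y → . B / A], [Y → . n], [Y → B / . A] }  — shift
  I10: { [B → A .], [Y → B / A .] }  — 2 reduces
  I11: { [A → Y .] }  — reduce

I1 contains complete items [B → A .], [X → A .] — reduce-reduce conflict.
I10 contains complete items [B → A .], [Y → B / A .] — reduce-reduce conflict.

Answer: Yes — I1: [B → A .] vs [X → A .]; I10: [B → A .] vs [Y → B / A .]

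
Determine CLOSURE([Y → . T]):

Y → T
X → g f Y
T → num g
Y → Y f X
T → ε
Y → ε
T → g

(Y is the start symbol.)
{ [T → . g], [T → . num g], [T → .], [Y → . T] }

Start with: [Y → . T]
  [Y → . T] has the dot before T: add [T → . num g], [T → .], [T → . g]
No further items can be added.

CLOSURE = { [T → . g], [T → . num g], [T → .], [Y → . T] }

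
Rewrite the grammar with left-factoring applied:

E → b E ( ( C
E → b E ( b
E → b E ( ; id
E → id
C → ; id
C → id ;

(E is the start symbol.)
Left-factoring transforms A → αβ₁ | αβ₂ into A → αA' and A' → β₁ | β₂
(α is the longest common prefix among the alternatives). Repeat until
no nonterminal has two alternatives with a common prefix.

Round 1: E has alternatives sharing prefix 'b E ('. Introduce E': E → b E ( E'
  Add: E' → ( C
  Add: E' → b
  Add: E' → ; id

No remaining common prefixes — done.

Resulting grammar:
E → b E ( E'
E' → ( C
E' → b
E' → ; id
E → id
C → ; id
C → id ;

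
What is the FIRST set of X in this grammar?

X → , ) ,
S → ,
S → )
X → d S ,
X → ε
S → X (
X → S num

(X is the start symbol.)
{ '(', ')', ',', 'd', ε }

To compute FIRST(X), examine every production with X on the left-hand side, reading each right-hand side left to right until a non-nullable symbol is reached.

FIRST sets of the other non-terminals involved (by the same procedure, iterated to a fixed point):
  FIRST(S) = { '(', ')', ',', 'd' }

From X → , ) ,:
  - ',' is a terminal: add ',' and stop
From X → d S ,:
  - d is a terminal: add 'd' and stop
From X → ε:
  - ε-production, so ε ∈ FIRST(X)
From X → S num:
  - S is a non-terminal: add FIRST(S) \ {ε} = { '(', ')', ',', 'd' }
    S is not nullable, so stop

Collecting: FIRST(X) = { '(', ')', ',', 'd', ε }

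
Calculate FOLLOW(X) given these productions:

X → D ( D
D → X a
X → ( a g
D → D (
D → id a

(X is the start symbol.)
{ $, 'a' }

To compute FOLLOW(X), find every occurrence of X on a right-hand side N → α X β: add FIRST(β) \ {ε}, and if β is empty or nullable also add FOLLOW(N). Iterate to a fixed point.

X is the start symbol, so $ ∈ FOLLOW(X).
In D → X a: X is followed by a, add FIRST(a) \ {ε} = { 'a' }

Taking the union: FOLLOW(X) = { $, 'a' }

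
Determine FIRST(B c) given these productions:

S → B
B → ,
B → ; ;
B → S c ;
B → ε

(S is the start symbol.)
{ ',', ';', 'c' }

FIRST sets of the non-terminals involved (from the grammar, by fixed-point iteration):
  FIRST(B) = { ',', ';', 'c', ε }

To compute FIRST(B c), process the symbols left to right:
Symbol B is a non-terminal. Add FIRST(B) \ {ε} = { ',', ';', 'c' }
B is nullable (ε ∈ FIRST(B)), continue to the next symbol.
Symbol c is a terminal. Add 'c' and stop.
FIRST(B c) = { ',', ';', 'c' }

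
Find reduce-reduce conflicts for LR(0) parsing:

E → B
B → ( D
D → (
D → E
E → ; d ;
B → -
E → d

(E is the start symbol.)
No reduce-reduce conflicts

Augment with E' → E and build the canonical LR(0) collection (I0 = CLOSURE({[E' → . E]}), then GOTO on every symbol after a dot until no new states appear). It has 12 states:
  I0: { [B → . ( D], [B → . -], [E → . ; d ;], [E → . B], [E → . d], [E' → . E] }  — shift
  I1: { [B → ( . D], [B → . ( D], [B → . -], [D → . (], [D → . E], [E → . ; d ;], [E → . B], [E → . d] }  — shift
  I2: { [B → - .] }  — reduce
  I3: { [E → ; . d ;] }  — shift
  I4: { [E → B .] }  — reduce
  I5: { [E' → E .] }  — accept
  I6: { [E → d .] }  — reduce
  I7: { [E → ; d . ;] }  — shift
  I8: { [E → ; d ; .] }  — reduce
  I9: { [B → ( . D], [B → . ( D], [B → . -], [D → ( .], [D → . (], [D → . E], [E → . ; d ;], [E → . B], [E → . d] }  — shift, reduce
  I10: { [B → ( D .] }  — reduce
  I11: { [D → E .] }  — reduce

No state contains more than one complete item.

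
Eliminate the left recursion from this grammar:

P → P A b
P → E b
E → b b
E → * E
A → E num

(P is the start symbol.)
P → E b P'
P' → A b P'
P' → ε
E → b b
E → * E
A → E num

P is directly left-recursive. The standard transformation for
  A → A α₁ | ... | A α_m | β₁ | ... | β_n
is
  A  → β₁ A' | ... | β_n A'
  A' → α₁ A' | ... | α_m A' | ε

P → E b becomes P → E b P'
P → P A b becomes P' → A b P'
Add P' → ε

Productions for other non-terminals are unchanged:
  E → b b
  E → * E
  A → E num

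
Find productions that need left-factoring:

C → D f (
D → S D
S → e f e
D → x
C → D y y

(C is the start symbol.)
Left-factoring is needed when two productions for the same non-terminal
share a common prefix on the right-hand side.

Productions for C:
  C → D f (
  C → D y y
Productions for D:
  D → S D
  D → x

Found common prefix 'D' in productions for C

Answer: Yes, C has productions with common prefix 'D'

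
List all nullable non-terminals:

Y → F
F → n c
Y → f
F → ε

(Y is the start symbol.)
{ 'F', 'Y' }

A non-terminal is nullable if it can derive ε (the empty string): either it has an ε-production, or it has a production whose right-hand side consists entirely of nullable non-terminals.

ε-productions: F → ε
So F is immediately nullable.
Y → F: every symbol on the right is nullable, so Y is nullable too.
Every non-terminal is now nullable.
Nullable = { 'F', 'Y' }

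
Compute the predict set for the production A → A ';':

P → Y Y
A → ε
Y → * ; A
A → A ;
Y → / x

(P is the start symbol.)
{ ';' }

PREDICT(A → A ';') = (FIRST(RHS) \ {ε}) ∪ (FOLLOW(A) if ε ∈ FIRST(RHS), i.e. RHS ⇒* ε)
FIRST(A) = { ';', ε }
FIRST(A ';') = { ';' }
ε ∉ FIRST(A ';'), so FOLLOW(A) is not added.
PREDICT(A → A ';') = { ';' }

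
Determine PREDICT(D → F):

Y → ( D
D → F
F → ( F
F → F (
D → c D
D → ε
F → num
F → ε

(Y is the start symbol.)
PREDICT(D → F) = (FIRST(RHS) \ {ε}) ∪ (FOLLOW(D) if ε ∈ FIRST(RHS), i.e. RHS ⇒* ε)
FIRST(F) = { '(', 'num', ε }
FIRST(F) = { '(', 'num', ε }
ε ∈ FIRST(F) (the right-hand side is nullable), so add FOLLOW(D) = { $ }
PREDICT(D → F) = { $, '(', 'num' }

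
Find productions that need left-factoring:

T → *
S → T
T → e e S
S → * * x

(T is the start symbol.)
No, left-factoring is not needed

Left-factoring is needed when two productions for the same non-terminal
share a common prefix on the right-hand side.

Productions for T:
  T → *
  T → e e S
Productions for S:
  S → T
  S → * * x

No common prefixes found.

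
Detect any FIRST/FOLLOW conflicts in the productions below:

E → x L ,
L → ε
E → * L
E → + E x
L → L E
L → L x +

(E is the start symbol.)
Nullable non-terminals: L.
FIRST sets used below: FIRST(L) = { '*', '+', 'x', ε }, FIRST(E) = { '*', '+', 'x' }

L: nullable alternative(s) L → ε; FOLLOW(L) = { $, '*', '+', ',', 'x' }
  L → ε: FIRST \ {ε} = { } — this is the only nullable alternative, skip
  L → L E: FIRST \ {ε} = { '*', '+', 'x' } — overlaps FOLLOW(L) on { '*', '+', 'x' }: CONFLICT
  L → L x +: FIRST \ {ε} = { '*', '+', 'x' } — overlaps FOLLOW(L) on { '*', '+', 'x' }: CONFLICT

E has no nullable alternative, so no FIRST/FOLLOW check is needed there.

So the grammar has 2 FIRST/FOLLOW conflicts (marked CONFLICT above).

Answer: Yes. L → L E with FOLLOW(L) on { '*', '+', 'x' }; L → L x '+' with FOLLOW(L) on { '*', '+', 'x' }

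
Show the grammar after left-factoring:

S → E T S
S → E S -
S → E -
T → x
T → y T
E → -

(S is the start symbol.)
S → E S'
S' → T S
S' → S -
S' → -
T → x
T → y T
E → -

Left-factoring transforms A → αβ₁ | αβ₂ into A → αA' and A' → β₁ | β₂
(α is the longest common prefix among the alternatives). Repeat until
no nonterminal has two alternatives with a common prefix.

Round 1: S has alternatives sharing prefix 'E'. Introduce S': S → E S'
  Add: S' → T S
  Add: S' → S -
  Add: S' → -

No remaining common prefixes — done.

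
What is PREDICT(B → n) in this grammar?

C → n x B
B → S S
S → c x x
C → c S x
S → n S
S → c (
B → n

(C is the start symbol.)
{ 'n' }

PREDICT(B → n) = (FIRST(RHS) \ {ε}) ∪ (FOLLOW(B) if ε ∈ FIRST(RHS), i.e. RHS ⇒* ε)
FIRST(n) = { 'n' }
ε ∉ FIRST(n), so FOLLOW(B) is not added.
PREDICT(B → n) = { 'n' }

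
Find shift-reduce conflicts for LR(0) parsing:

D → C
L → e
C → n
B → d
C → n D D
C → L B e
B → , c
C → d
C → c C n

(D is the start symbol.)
A shift-reduce conflict occurs when an LR(0) state has both:
  - a complete (reduce) item [A → α .] (dot at the end), and
  - a shift item [B → β . c γ] (dot before a terminal).

Augment with D' → D and build the canonical LR(0) collection (I0 = CLOSURE({[D' → . D]}), then GOTO on every symbol after a dot until no new states appear). It has 17 states:
  I0: { [C → . L B e], [C → . c C n], [C → . d], [C → . n D D], [C → . n], [D → . C], [D' → . D], [L → . e] }  — shift
  I1: { [D → C .] }  — reduce
  I2: { [D' → D .] }  — accept
  I3: { [B → . , c], [B → . d], [C → L . B e] }  — shift
  I4: { [C → . L B e], [C → . c C n], [C → . d], [C → . n D D], [C → . n], [C → c . C n], [L → . e] }  — shift
  I5: { [C → d .] }  — reduce
  I6: { [L → e .] }  — reduce
  I7: { [C → . L B e], [C → . c C n], [C → . d], [C → . n D D], [C → . n], [C → n . D D], [C → n .], [D → . C], [L → . e] }  — shift, reduce
  I8: { [C → . L B e], [C → . c C n], [C → . d], [C → . n D D], [C → . n], [C → n D . D], [D → . C], [L → . e] }  — shift
  I9: { [C → n D D .] }  — reduce
  I10: { [C → c C . n] }  — shift
  I11: { [C → c C n .] }  — reduce
  I12: { [B → , . c] }  — shift
  I13: { [C → L B . e] }  — shift
  I14: { [B → d .] }  — reduce
  I15: { [C → L B e .] }  — reduce
  I16: { [B → , c .] }  — reduce

I7 contains reduce item [C → n .] and shift items [C → . c C n], [C → . d], [C → . n], [C → . n D D], [L → . e] — shift-reduce conflict.

Answer: Yes — I7: [C → n .] vs [C → . c C n]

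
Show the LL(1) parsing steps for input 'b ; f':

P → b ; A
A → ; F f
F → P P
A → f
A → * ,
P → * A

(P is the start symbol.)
LL(1) parsing maintains a stack (initially the start symbol over $) and the input. At each step: if the stack top is a terminal, match it against the current input token; if it is a non-terminal N, replace it with the RHS of M[N, lookahead] (the unique production whose predict set contains the lookahead).

Stack is shown with the top on the left.

Stack    Input    Action
------------------------
P $      b ; f $  output P → b ; A
b ; A $  b ; f $  match 'b'
; A $    ; f $    match ';'
A $      f $      output A → f
f $      f $      match 'f'
$        $        accept

The string is accepted.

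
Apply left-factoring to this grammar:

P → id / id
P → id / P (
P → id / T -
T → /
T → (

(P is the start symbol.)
P → id / P'
P' → id
P' → P (
P' → T -
T → /
T → (

Left-factoring transforms A → αβ₁ | αβ₂ into A → αA' and A' → β₁ | β₂
(α is the longest common prefix among the alternatives). Repeat until
no nonterminal has two alternatives with a common prefix.

Round 1: P has alternatives sharing prefix 'id /'. Introduce P': P → id / P'
  Add: P' → id
  Add: P' → P (
  Add: P' → T -

No remaining common prefixes — done.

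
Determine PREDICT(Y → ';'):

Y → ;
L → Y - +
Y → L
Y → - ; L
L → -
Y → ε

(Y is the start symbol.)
PREDICT(Y → ';') = (FIRST(RHS) \ {ε}) ∪ (FOLLOW(Y) if ε ∈ FIRST(RHS), i.e. RHS ⇒* ε)
FIRST(';') = { ';' }
ε ∉ FIRST(';'), so FOLLOW(Y) is not added.
PREDICT(Y → ';') = { ';' }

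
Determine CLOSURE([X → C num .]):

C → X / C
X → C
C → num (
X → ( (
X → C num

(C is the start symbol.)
{ [X → C num .] }

Start with: [X → C num .]
The dot is at the end, so nothing is added.

CLOSURE = { [X → C num .] }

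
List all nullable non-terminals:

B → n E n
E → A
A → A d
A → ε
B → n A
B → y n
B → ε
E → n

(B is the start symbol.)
ε-productions: A → ε, B → ε
So A, B are immediately nullable.
E → A: every symbol on the right is nullable, so E is nullable too.
Every non-terminal is now nullable.
Nullable = { 'A', 'B', 'E' }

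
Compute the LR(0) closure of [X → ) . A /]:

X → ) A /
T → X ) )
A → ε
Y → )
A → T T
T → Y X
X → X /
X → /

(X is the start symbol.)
Start with: [X → ) . A /]
  [X → ) . A /] has the dot before A: add [A → .], [A → . T T]
  [A → . T T] has the dot before T: add [T → . X ) )], [T → . Y X]
  [T → . X ) )] has the dot before X: add [X → . ) A /], [X → . X /], [X → . /]
  [T → . Y X] has the dot before Y: add [Y → . )]
No further items can be added.

CLOSURE = { [A → . T T], [A → .], [T → . X ) )], [T → . Y X], [X → ) . A /], [X → . ) A /], [X → . /], [X → . X /], [Y → . )] }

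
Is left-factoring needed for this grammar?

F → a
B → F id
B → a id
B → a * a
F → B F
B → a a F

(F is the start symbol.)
Left-factoring is needed when two productions for the same non-terminal
share a common prefix on the right-hand side.

Productions for F:
  F → a
  F → B F
Productions for B:
  B → F id
  B → a id
  B → a * a
  B → a a F

Found common prefix 'a' in productions for B

Answer: Yes, B has productions with common prefix 'a'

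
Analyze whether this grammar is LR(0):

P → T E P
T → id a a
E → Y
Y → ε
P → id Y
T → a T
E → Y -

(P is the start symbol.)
No. Shift-reduce conflict between [Y → .] and [T → id . a a]

A grammar is LR(0) if no state in the canonical LR(0) collection has:
  - both a shift item (dot before a terminal) and a complete item (shift-reduce conflict), or
  - two or more complete items (reduce-reduce conflict; the accept item [P' → P .] counts as a complete item here).

Augment with P' → P and build the canonical LR(0) collection (I0 = CLOSURE({[P' → . P]}), then GOTO on every symbol after a dot until no new states appear). It has 14 states:
  I0: { [P → . T E P], [P → . id Y], [P' → . P], [T → . a T], [T → . id a a] }  — shift
  I1: { [P' → P .] }  — accept
  I2: { [E → . Y -], [E → . Y], [P → T . E P], [Y → .] }  — reduce
  I3: { [T → . a T], [T → . id a a], [T → a . T] }  — shift
  I4: { [P → id . Y], [T → id . a a], [Y → .] }  — shift, reduce
  I5: { [P → id Y .] }  — reduce
  I6: { [T → id a . a] }  — shift
  I7: { [T → id a a .] }  — reduce
  I8: { [T → a T .] }  — reduce
  I9: { [T → id . a a] }  — shift
  I10: { [P → . T E P], [P → . id Y], [P → T E . P], [T → . a T], [T → . id a a] }  — shift
  I11: { [E → Y . -], [E → Y .] }  — shift, reduce
  I12: { [E → Y - .] }  — reduce
  I13: { [P → T E P .] }  — reduce

Conflict in state I4:
  Shift-reduce conflict between [Y → .] and [T → id . a a]
So the grammar is NOT LR(0).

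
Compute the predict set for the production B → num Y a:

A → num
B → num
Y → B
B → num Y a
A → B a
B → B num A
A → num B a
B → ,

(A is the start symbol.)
{ 'num' }

PREDICT(B → num Y a) = (FIRST(RHS) \ {ε}) ∪ (FOLLOW(B) if ε ∈ FIRST(RHS), i.e. RHS ⇒* ε)
FIRST(num Y a) = { 'num' }
ε ∉ FIRST(num Y a), so FOLLOW(B) is not added.
PREDICT(B → num Y a) = { 'num' }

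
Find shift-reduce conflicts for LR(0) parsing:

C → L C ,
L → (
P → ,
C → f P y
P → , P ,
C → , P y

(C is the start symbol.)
Yes — I6: [P → , .] vs [P → . ,]

A shift-reduce conflict occurs when an LR(0) state has both:
  - a complete (reduce) item [A → α .] (dot at the end), and
  - a shift item [B → β . c γ] (dot before a terminal).

Augment with C' → C and build the canonical LR(0) collection (I0 = CLOSURE({[C' → . C]}), then GOTO on every symbol after a dot until no new states appear). It has 15 states:
  I0: { [C → . , P y], [C → . L C ,], [C → . f P y], [C' → . C], [L → . (] }  — shift
  I1: { [L → ( .] }  — reduce
  I2: { [C → , . P y], [P → . , P ,], [P → . ,] }  — shift
  I3: { [C' → C .] }  — accept
  I4: { [C → . , P y], [C → . L C ,], [C → . f P y], [C → L . C ,], [L → . (] }  — shift
  I5: { [C → f . P y], [P → . , P ,], [P → . ,] }  — shift
  I6: { [P → , . P ,], [P → , .], [P → . , P ,], [P → . ,] }  — shift, reduce
  I7: { [C → f P . y] }  — shift
  I8: { [C → f P y .] }  — reduce
  I9: { [P → , P . ,] }  — shift
  I10: { [P → , P , .] }  — reduce
  I11: { [C → L C . ,] }  — shift
  I12: { [C → L C , .] }  — reduce
  I13: { [C → , P . y] }  — shift
  I14: { [C → , P y .] }  — reduce

I6 contains reduce item [P → , .] and shift items [P → . ,], [P → . , P ,] — shift-reduce conflict.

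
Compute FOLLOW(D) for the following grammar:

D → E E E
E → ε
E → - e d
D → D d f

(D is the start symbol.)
{ $, 'd' }

To compute FOLLOW(D), find every occurrence of D on a right-hand side N → α D β: add FIRST(β) \ {ε}, and if β is empty or nullable also add FOLLOW(N). Iterate to a fixed point.

D is the start symbol, so $ ∈ FOLLOW(D).
In D → D d f: D is followed by d f, add FIRST(d f) \ {ε} = { 'd' }

Taking the union: FOLLOW(D) = { $, 'd' }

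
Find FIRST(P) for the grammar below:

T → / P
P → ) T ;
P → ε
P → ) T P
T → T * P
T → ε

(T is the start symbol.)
{ ')', ε }

To compute FIRST(P), examine every production with P on the left-hand side, reading each right-hand side left to right until a non-nullable symbol is reached.

From P → ) T ;:
  - ')' is a terminal: add ')' and stop
From P → ε:
  - ε-production, so ε ∈ FIRST(P)
From P → ) T P:
  - ')' is a terminal: add ')' and stop

Collecting: FIRST(P) = { ')', ε }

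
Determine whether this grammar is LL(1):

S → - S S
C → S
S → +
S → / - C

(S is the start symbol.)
For S:
  PREDICT(S → '-' S S) = { '-' }
  PREDICT(S → '+') = { '+' }
  PREDICT(S → '/' '-' C) = { '/' }
C has a single production, so nothing to check there.

All predict sets are disjoint. The grammar IS LL(1).

Answer: Yes, the grammar is LL(1).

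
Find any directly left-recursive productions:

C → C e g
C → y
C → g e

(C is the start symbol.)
Direct left recursion occurs when N → N α for some non-terminal N (the right-hand side begins with the left-hand side itself).

C → C e g: LEFT RECURSIVE (starts with C)
C → y: starts with y
C → g e: starts with g

The grammar has direct left recursion on: C.

Answer: Yes, C is left-recursive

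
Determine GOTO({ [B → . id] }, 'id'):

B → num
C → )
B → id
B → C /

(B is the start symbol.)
GOTO(I, 'id') = CLOSURE({ [A → αX.β] : [A → α.Xβ] ∈ I, X = 'id' })

Items with dot before 'id', with the dot advanced:
  [B → . id] → [B → id .]
Closure adds nothing (no advanced item has the dot before a non-terminal).

GOTO = { [B → id .] }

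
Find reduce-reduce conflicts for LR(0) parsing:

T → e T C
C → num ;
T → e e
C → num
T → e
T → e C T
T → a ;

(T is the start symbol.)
A reduce-reduce conflict occurs when an LR(0) state has two complete items [A → α .] and [B → β .] — both call for a reduction, and with no lookahead the parser cannot choose between them.

Augment with T' → T and build the canonical LR(0) collection (I0 = CLOSURE({[T' → . T]}), then GOTO on every symbol after a dot until no new states appear). It has 12 states:
  I0: { [T → . a ;], [T → . e C T], [T → . e T C], [T → . e e], [T → . e], [T' → . T] }  — shift
  I1: { [T' → T .] }  — accept
  I2: { [T → a . ;] }  — shift
  I3: { [C → . num ;], [C → . num], [T → . a ;], [T → . e C T], [T → . e T C], [T → . e e], [T → . e], [T → e . C T], [T → e . T C], [T → e . e], [T → e .] }  — shift, reduce
  I4: { [T → . a ;], [T → . e C T], [T → . e T C], [T → . e e], [T → . e], [T → e C . T] }  — shift
  I5: { [C → . num ;], [C → . num], [T → e T . C] }  — shift
  I6: { [C → . num ;], [C → . num], [T → . a ;], [T → . e C T], [T → . e T C], [T → . e e], [T → . e], [T → e . C T], [T → e . T C], [T → e . e], [T → e .], [T → e e .] }  — shift, 2 reduces
  I7: { [C → num . ;], [C → num .] }  — shift, reduce
  I8: { [C → num ; .] }  — reduce
  I9: { [T → e T C .] }  — reduce
  I10: { [T → e C T .] }  — reduce
  I11: { [T → a ; .] }  — reduce

I6 contains complete items [T → e .], [T → e e .] — reduce-reduce conflict.

Answer: Yes — I6: [T → e .] vs [T → e e .]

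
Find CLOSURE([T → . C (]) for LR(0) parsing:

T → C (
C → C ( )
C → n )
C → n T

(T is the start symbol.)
{ [C → . C ( )], [C → . n )], [C → . n T], [T → . C (] }

Start with: [T → . C (]
  [T → . C (] has the dot before C: add [C → . C ( )], [C → . n )], [C → . n T]
No further items can be added.

CLOSURE = { [C → . C ( )], [C → . n )], [C → . n T], [T → . C (] }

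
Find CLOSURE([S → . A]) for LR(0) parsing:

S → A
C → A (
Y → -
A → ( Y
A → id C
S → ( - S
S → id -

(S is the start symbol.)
Start with: [S → . A]
  [S → . A] has the dot before A: add [A → . ( Y], [A → . id C]
No further items can be added.

CLOSURE = { [A → . ( Y], [A → . id C], [S → . A] }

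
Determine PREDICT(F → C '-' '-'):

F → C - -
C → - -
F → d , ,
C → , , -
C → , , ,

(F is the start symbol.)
PREDICT(F → C '-' '-') = (FIRST(RHS) \ {ε}) ∪ (FOLLOW(F) if ε ∈ FIRST(RHS), i.e. RHS ⇒* ε)
FIRST(C) = { ',', '-' }
FIRST(C '-' '-') = { ',', '-' }
ε ∉ FIRST(C '-' '-'), so FOLLOW(F) is not added.
PREDICT(F → C '-' '-') = { ',', '-' }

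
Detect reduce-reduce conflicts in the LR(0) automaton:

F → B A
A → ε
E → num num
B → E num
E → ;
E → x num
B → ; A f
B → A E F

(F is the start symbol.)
A reduce-reduce conflict occurs when an LR(0) state has two complete items [A → α .] and [B → β .] — both call for a reduction, and with no lookahead the parser cannot choose between them.

Augment with F' → F and build the canonical LR(0) collection (I0 = CLOSURE({[F' → . F]}), then GOTO on every symbol after a dot until no new states appear). It has 17 states:
  I0: { [A → .], [B → . ; A f], [B → . A E F], [B → . E num], [E → . ;], [E → . num num], [E → . x num], [F → . B A], [F' → . F] }  — shift, reduce
  I1: { [A → .], [B → ; . A f], [E → ; .] }  — 2 reduces
  I2: { [B → A . E F], [E → . ;], [E → . num num], [E → . x num] }  — shift
  I3: { [A → .], [F → B . A] }  — reduce
  I4: { [B → E . num] }  — shift
  I5: { [F' → F .] }  — accept
  I6: { [E → num . num] }  — shift
  I7: { [E → x . num] }  — shift
  I8: { [E → x num .] }  — reduce
  I9: { [E → num num .] }  — reduce
  I10: { [B → E num .] }  — reduce
  I11: { [F → B A .] }  — reduce
  I12: { [E → ; .] }  — reduce
  I13: { [A → .], [B → . ; A f], [B → . A E F], [B → . E num], [B → A E . F], [E → . ;], [E → . num num], [E → . x num], [F → . B A] }  — shift, reduce
  I14: { [B → A E F .] }  — reduce
  I15: { [B → ; A . f] }  — shift
  I16: { [B → ; A f .] }  — reduce

I1 contains complete items [A → .], [E → ; .] — reduce-reduce conflict.

Answer: Yes — I1: [A → .] vs [E → ; .]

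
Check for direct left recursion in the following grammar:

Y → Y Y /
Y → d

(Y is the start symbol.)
Y → Y Y /: LEFT RECURSIVE (starts with Y)
Y → d: starts with d

The grammar has direct left recursion on: Y.

Answer: Yes, Y is left-recursive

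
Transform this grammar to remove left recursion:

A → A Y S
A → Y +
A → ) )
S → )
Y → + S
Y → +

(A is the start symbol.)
A → Y + A'
A → ) ) A'
A' → Y S A'
A' → ε
S → )
Y → + S
Y → +

A is directly left-recursive. The standard transformation for
  A → A α₁ | ... | A α_m | β₁ | ... | β_n
is
  A  → β₁ A' | ... | β_n A'
  A' → α₁ A' | ... | α_m A' | ε

A → Y + becomes A → Y + A'
A → ) ) becomes A → ) ) A'
A → A Y S becomes A' → Y S A'
Add A' → ε

Productions for other non-terminals are unchanged:
  S → )
  Y → + S
  Y → +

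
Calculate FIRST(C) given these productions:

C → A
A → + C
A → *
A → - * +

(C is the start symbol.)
{ '*', '+', '-' }

To compute FIRST(C), examine every production with C on the left-hand side, reading each right-hand side left to right until a non-nullable symbol is reached.

FIRST sets of the other non-terminals involved (by the same procedure, iterated to a fixed point):
  FIRST(A) = { '*', '+', '-' }

From C → A:
  - A is a non-terminal: add FIRST(A) \ {ε} = { '*', '+', '-' }
    A is not nullable, so stop

Collecting: FIRST(C) = { '*', '+', '-' }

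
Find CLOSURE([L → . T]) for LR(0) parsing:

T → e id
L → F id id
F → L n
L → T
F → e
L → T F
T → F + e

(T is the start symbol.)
To compute CLOSURE, for each item [A → α.Bβ] where B is a non-terminal, add [B → .γ] for all productions B → γ; repeat for the newly added items until nothing changes.

Start with: [L → . T]
  [L → . T] has the dot before T: add [T → . e id], [T → . F + e]
  [T → . F + e] has the dot before F: add [F → . L n], [F → . e]
  [F → . L n] has the dot before L: add [L → . F id id], [L → . T F]
No further items can be added.

CLOSURE = { [F → . L n], [F → . e], [L → . F id id], [L → . T F], [L → . T], [T → . F + e], [T → . e id] }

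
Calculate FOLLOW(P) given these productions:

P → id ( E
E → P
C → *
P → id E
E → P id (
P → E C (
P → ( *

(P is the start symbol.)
{ $, '*', 'id' }

To compute FOLLOW(P), find every occurrence of P on a right-hand side N → α P β: add FIRST(β) \ {ε}, and if β is empty or nullable also add FOLLOW(N). Iterate to a fixed point.

P is the start symbol, so $ ∈ FOLLOW(P).
In E → P: P is at the end, add FOLLOW(E)
In E → P id (: P is followed by id '(', add FIRST(id '(') \ {ε} = { 'id' }

The FOLLOW sets referred to above (computed the same way, to a fixed point):
  FOLLOW(E) = { $, '*', 'id' }

Taking the union: FOLLOW(P) = { $, '*', 'id' }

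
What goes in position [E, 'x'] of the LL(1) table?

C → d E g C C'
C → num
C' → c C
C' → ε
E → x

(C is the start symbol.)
To find M[E, 'x'], we find productions for E where 'x' is in the predict set (PREDICT(N → α) = (FIRST(α) \ {ε}) ∪ (FOLLOW(N) if α ⇒* ε)).

E → x: PREDICT = { 'x' }
  'x' is in predict set, so this production goes in M[E, 'x']

M[E, 'x'] = E → x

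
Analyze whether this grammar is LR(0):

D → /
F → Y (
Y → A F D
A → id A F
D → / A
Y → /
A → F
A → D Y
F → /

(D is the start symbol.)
Augment with D' → D and build the canonical LR(0) collection (I0 = CLOSURE({[D' → . D]}), then GOTO on every symbol after a dot until no new states appear). It has 16 states:
  I0: { [D → . / A], [D → . /], [D' → . D] }  — shift
  I1: { [A → . D Y], [A → . F], [A → . id A F], [D → . / A], [D → . /], [D → / . A], [D → / .], [F → . /], [F → . Y (], [Y → . /], [Y → . A F D] }  — shift, reduce
  I2: { [D' → D .] }  — accept
  I3: { [A → . D Y], [A → . F], [A → . id A F], [D → . / A], [D → . /], [D → / . A], [D → / .], [F → . /], [F → . Y (], [F → / .], [Y → . /], [Y → . A F D], [Y → / .] }  — shift, 3 reduces
  I4: { [A → . D Y], [A → . F], [A → . id A F], [D → . / A], [D → . /], [D → / A .], [F → . /], [F → . Y (], [Y → . /], [Y → . A F D], [Y → A . F D] }  — shift, reduce
  I5: { [A → . D Y], [A → . F], [A → . id A F], [A → D . Y], [D → . / A], [D → . /], [F → . /], [F → . Y (], [Y → . /], [Y → . A F D] }  — shift
  I6: { [A → F .] }  — reduce
  I7: { [F → Y . (] }  — shift
  I8: { [A → . D Y], [A → . F], [A → . id A F], [A → id . A F], [D → . / A], [D → . /], [F → . /], [F → . Y (], [Y → . /], [Y → . A F D] }  — shift
  I9: { [A → . D Y], [A → . F], [A → . id A F], [A → id A . F], [D → . / A], [D → . /], [F → . /], [F → . Y (], [Y → . /], [Y → . A F D], [Y → A . F D] }  — shift
  I10: { [A → . D Y], [A → . F], [A → . id A F], [D → . / A], [D → . /], [F → . /], [F → . Y (], [Y → . /], [Y → . A F D], [Y → A . F D] }  — shift
  I11: { [A → F .], [A → id A F .], [D → . / A], [D → . /], [Y → A F . D] }  — shift, 2 reduces
  I12: { [Y → A F D .] }  — reduce
  I13: { [A → F .], [D → . / A], [D → . /], [Y → A F . D] }  — shift, reduce
  I14: { [F → Y ( .] }  — reduce
  I15: { [A → D Y .], [F → Y . (] }  — shift, reduce

Conflict in state I1:
  Shift-reduce conflict between [D → / .] and [A → . id A F]
So the grammar is NOT LR(0).

Answer: No. Shift-reduce conflict between [D → / .] and [A → . id A F]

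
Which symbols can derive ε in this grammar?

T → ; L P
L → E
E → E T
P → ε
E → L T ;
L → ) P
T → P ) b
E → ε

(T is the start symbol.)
A non-terminal is nullable if it can derive ε (the empty string): either it has an ε-production, or it has a production whose right-hand side consists entirely of nullable non-terminals.

ε-productions: P → ε, E → ε
So P, E are immediately nullable.
L → E: every symbol on the right is nullable, so L is nullable too.
No further non-terminal can be added: every production for the remaining non-terminals contains a terminal or a non-nullable non-terminal.
Nullable = { 'E', 'L', 'P' }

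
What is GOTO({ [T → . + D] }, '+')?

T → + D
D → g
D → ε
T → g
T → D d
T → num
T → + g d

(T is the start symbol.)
GOTO(I, '+') = CLOSURE({ [A → αX.β] : [A → α.Xβ] ∈ I, X = '+' })

Items with dot before '+', with the dot advanced:
  [T → . + D] → [T → + . D]
Closure of the advanced items:
  [T → + . D] has the dot before D: add [D → . g], [D → .]

GOTO = { [D → . g], [D → .], [T → + . D] }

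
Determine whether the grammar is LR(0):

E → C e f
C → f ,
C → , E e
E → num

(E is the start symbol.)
Yes, the grammar is LR(0)

Augment with E' → E and build the canonical LR(0) collection (I0 = CLOSURE({[E' → . E]}), then GOTO on every symbol after a dot until no new states appear). It has 11 states:
  I0: { [C → . , E e], [C → . f ,], [E → . C e f], [E → . num], [E' → . E] }  — shift
  I1: { [C → , . E e], [C → . , E e], [C → . f ,], [E → . C e f], [E → . num] }  — shift
  I2: { [E → C . e f] }  — shift
  I3: { [E' → E .] }  — accept
  I4: { [C → f . ,] }  — shift
  I5: { [E → num .] }  — reduce
  I6: { [C → f , .] }  — reduce
  I7: { [E → C e . f] }  — shift
  I8: { [E → C e f .] }  — reduce
  I9: { [C → , E . e] }  — shift
  I10: { [C → , E e .] }  — reduce

Every state is either a pure shift/goto state or contains exactly one complete item and nothing to shift — no conflicts. The grammar is LR(0).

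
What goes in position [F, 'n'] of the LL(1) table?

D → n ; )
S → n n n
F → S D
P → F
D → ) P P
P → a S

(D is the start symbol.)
F → S D

To find M[F, 'n'], we find productions for F where 'n' is in the predict set (PREDICT(N → α) = (FIRST(α) \ {ε}) ∪ (FOLLOW(N) if α ⇒* ε)).

Relevant sets:
  FIRST(S) = { 'n' }

F → S D: PREDICT = { 'n' }
  'n' is in predict set, so this production goes in M[F, 'n']

M[F, 'n'] = F → S D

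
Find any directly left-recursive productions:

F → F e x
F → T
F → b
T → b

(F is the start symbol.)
F → F e x: LEFT RECURSIVE (starts with F)
F → T: starts with T
F → b: starts with b
T → b: starts with b

The grammar has direct left recursion on: F.

Answer: Yes, F is left-recursive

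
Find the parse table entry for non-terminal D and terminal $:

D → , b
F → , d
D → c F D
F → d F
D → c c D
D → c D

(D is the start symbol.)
Empty (error entry)

To find M[D, $], we find productions for D where $ is in the predict set (PREDICT(N → α) = (FIRST(α) \ {ε}) ∪ (FOLLOW(N) if α ⇒* ε)).

D → , b: PREDICT = { ',' }
D → c F D: PREDICT = { 'c' }
D → c c D: PREDICT = { 'c' }
D → c D: PREDICT = { 'c' }

M[D, $] is empty (no production applies)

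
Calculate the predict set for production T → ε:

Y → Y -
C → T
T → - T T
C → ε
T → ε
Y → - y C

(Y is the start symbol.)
{ $, '-' }

PREDICT(T → ε) = (FIRST(RHS) \ {ε}) ∪ (FOLLOW(T) if ε ∈ FIRST(RHS), i.e. RHS ⇒* ε)
The right-hand side is ε (FIRST(ε) = { ε }), so the predict set is FOLLOW(T) = { $, '-' }
PREDICT(T → ε) = { $, '-' }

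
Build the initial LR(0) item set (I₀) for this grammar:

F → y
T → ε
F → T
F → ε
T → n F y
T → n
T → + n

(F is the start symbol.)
First, augment the grammar with F' → F
I₀ = CLOSURE({ [F' → . F] }):
  [F' → . F] has the dot before F: add [F → . y], [F → . T], [F → .]
  [F → . T] has the dot before T: add [T → .], [T → . n F y], [T → . n], [T → . + n]
No further items can be added.

I₀ = { [F → . T], [F → . y], [F → .], [F' → . F], [T → . + n], [T → . n F y], [T → . n], [T → .] }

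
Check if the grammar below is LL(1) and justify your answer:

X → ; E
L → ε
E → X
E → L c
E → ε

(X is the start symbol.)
Yes, the grammar is LL(1).

A grammar is LL(1) if for each non-terminal N with multiple productions, the predict sets of those productions are pairwise disjoint, where PREDICT(N → α) = (FIRST(α) \ {ε}) ∪ (FOLLOW(N) if α ⇒* ε).

Relevant sets:
  FIRST(X) = { ';' }
  FIRST(L) = { ε }
  FOLLOW(E) = { $ }

For E:
  PREDICT(E → X) = { ';' }
  PREDICT(E → L c) = { 'c' }
  PREDICT(E → ε) = { $ }
X, L have a single production, so nothing to check there.

All predict sets are disjoint. The grammar IS LL(1).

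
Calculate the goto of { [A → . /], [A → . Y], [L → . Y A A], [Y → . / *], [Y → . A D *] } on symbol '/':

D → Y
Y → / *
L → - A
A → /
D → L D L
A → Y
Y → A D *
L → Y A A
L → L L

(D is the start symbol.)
{ [A → / .], [Y → / . *] }

GOTO(I, '/') = CLOSURE({ [A → αX.β] : [A → α.Xβ] ∈ I, X = '/' })

Items with dot before '/', with the dot advanced:
  [A → . /] → [A → / .]
  [Y → . / *] → [Y → / . *]
Closure adds nothing (no advanced item has the dot before a non-terminal).

GOTO = { [A → / .], [Y → / . *] }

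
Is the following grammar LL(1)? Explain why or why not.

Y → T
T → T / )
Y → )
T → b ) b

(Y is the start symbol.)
No. Predict set conflict for T: { 'b' }

A grammar is LL(1) if for each non-terminal N with multiple productions, the predict sets of those productions are pairwise disjoint, where PREDICT(N → α) = (FIRST(α) \ {ε}) ∪ (FOLLOW(N) if α ⇒* ε).

Relevant sets:
  FIRST(T) = { 'b' }

For Y:
  PREDICT(Y → T) = { 'b' }
  PREDICT(Y → ')') = { ')' }
For T:
  PREDICT(T → T '/' ')') = { 'b' }
  PREDICT(T → b ')' b) = { 'b' }

Conflict found: Predict set conflict for T: { 'b' }
The grammar is NOT LL(1).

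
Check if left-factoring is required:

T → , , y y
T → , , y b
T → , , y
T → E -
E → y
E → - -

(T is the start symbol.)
Yes, T has productions with common prefix ', , y'

Left-factoring is needed when two productions for the same non-terminal
share a common prefix on the right-hand side.

Productions for T:
  T → , , y y
  T → , , y b
  T → , , y
  T → E -
Productions for E:
  E → y
  E → - -

Found common prefix ', , y' in productions for T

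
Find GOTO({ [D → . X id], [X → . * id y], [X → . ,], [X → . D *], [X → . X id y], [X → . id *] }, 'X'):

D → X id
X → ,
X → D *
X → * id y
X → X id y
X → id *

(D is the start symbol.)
{ [D → X . id], [X → X . id y] }

GOTO(I, 'X') = CLOSURE({ [A → αX.β] : [A → α.Xβ] ∈ I, X = 'X' })

Items with dot before 'X', with the dot advanced:
  [D → . X id] → [D → X . id]
  [X → . X id y] → [X → X . id y]
Closure adds nothing (no advanced item has the dot before a non-terminal).

GOTO = { [D → X . id], [X → X . id y] }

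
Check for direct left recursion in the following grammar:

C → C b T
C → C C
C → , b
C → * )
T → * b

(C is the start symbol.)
Yes, C is left-recursive

Direct left recursion occurs when N → N α for some non-terminal N (the right-hand side begins with the left-hand side itself).

C → C b T: LEFT RECURSIVE (starts with C)
C → C C: LEFT RECURSIVE (starts with C)
C → , b: starts with ','
C → * ): starts with '*'
T → * b: starts with '*'

The grammar has direct left recursion on: C.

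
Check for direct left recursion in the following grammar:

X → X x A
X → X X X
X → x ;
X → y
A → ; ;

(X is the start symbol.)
Direct left recursion occurs when N → N α for some non-terminal N (the right-hand side begins with the left-hand side itself).

X → X x A: LEFT RECURSIVE (starts with X)
X → X X X: LEFT RECURSIVE (starts with X)
X → x ;: starts with x
X → y: starts with y
A → ; ;: starts with ';'

The grammar has direct left recursion on: X.

Answer: Yes, X is left-recursive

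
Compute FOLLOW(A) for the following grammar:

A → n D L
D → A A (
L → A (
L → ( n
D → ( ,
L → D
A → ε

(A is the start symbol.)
To compute FOLLOW(A), find every occurrence of A on a right-hand side N → α A β: add FIRST(β) \ {ε}, and if β is empty or nullable also add FOLLOW(N). Iterate to a fixed point.

A is the start symbol, so $ ∈ FOLLOW(A).
In D → A A (: A is followed by A '(', add FIRST(A '(') \ {ε} = { '(', 'n' }
In D → A A (: A is followed by '(', add FIRST('(') \ {ε} = { '(' }
In L → A (: A is followed by '(', add FIRST('(') \ {ε} = { '(' }

Taking the union: FOLLOW(A) = { $, '(', 'n' }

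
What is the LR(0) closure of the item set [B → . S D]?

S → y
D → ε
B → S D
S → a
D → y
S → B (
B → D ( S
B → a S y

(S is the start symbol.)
{ [B → . D ( S], [B → . S D], [B → . a S y], [D → . y], [D → .], [S → . B (], [S → . a], [S → . y] }

To compute CLOSURE, for each item [A → α.Bβ] where B is a non-terminal, add [B → .γ] for all productions B → γ; repeat for the newly added items until nothing changes.

Start with: [B → . S D]
  [B → . S D] has the dot before S: add [S → . y], [S → . a], [S → . B (]
  [S → . B (] has the dot before B: add [B → . D ( S], [B → . a S y]
  [B → . D ( S] has the dot before D: add [D → .], [D → . y]
No further items can be added.

CLOSURE = { [B → . D ( S], [B → . S D], [B → . a S y], [D → . y], [D → .], [S → . B (], [S → . a], [S → . y] }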